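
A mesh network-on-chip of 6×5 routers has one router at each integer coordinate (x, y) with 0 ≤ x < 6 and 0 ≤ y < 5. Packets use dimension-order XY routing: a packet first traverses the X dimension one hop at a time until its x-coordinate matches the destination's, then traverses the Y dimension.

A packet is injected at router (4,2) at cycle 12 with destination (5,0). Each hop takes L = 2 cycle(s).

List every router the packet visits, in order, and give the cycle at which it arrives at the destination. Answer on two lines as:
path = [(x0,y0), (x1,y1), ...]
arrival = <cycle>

path = [(4,2), (5,2), (5,1), (5,0)]
arrival = 18

src (4,2)  cyc=12
E→(5,2)  cyc=14
S→(5,1)  cyc=16
S→(5,0)  cyc=18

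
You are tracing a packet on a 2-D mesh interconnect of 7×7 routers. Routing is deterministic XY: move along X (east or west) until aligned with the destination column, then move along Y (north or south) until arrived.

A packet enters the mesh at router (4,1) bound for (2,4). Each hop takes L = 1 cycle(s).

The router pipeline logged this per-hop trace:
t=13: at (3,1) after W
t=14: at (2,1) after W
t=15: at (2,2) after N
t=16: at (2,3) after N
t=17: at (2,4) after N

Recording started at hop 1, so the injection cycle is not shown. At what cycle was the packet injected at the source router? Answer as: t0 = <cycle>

At hop 1 the cycle is 13; in general cyc_k = t0 + kL.
t0 = cyc[1] − L = 13 − 1 = 12.

t0 = 12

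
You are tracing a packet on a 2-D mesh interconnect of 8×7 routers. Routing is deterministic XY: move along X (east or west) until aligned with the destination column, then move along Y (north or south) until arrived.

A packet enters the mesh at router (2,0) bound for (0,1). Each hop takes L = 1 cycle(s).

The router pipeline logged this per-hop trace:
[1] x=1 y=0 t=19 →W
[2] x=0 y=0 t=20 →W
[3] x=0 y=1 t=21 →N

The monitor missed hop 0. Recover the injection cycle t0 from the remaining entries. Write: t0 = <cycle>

t0 = 18

Hop 1 reached at cycle 19; hop k is at t0 + k·L.
So t0 = 19 − 1·1 = 18.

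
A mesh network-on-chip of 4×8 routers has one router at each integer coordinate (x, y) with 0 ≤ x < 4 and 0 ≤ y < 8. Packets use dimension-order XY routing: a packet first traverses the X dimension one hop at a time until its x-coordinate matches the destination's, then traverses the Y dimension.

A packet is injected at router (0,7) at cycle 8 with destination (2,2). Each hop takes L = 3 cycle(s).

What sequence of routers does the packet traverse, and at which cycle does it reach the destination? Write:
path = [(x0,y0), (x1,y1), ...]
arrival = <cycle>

path = [(0,7), (1,7), (2,7), (2,6), (2,5), (2,4), (2,3), (2,2)]
arrival = 29

  0. router=(0,7) cycle=8 (inject)
  1. router=(1,7) cycle=11 dir=E
  2. router=(2,7) cycle=14 dir=E
  3. router=(2,6) cycle=17 dir=S
  4. router=(2,5) cycle=20 dir=S
  5. router=(2,4) cycle=23 dir=S
  6. router=(2,3) cycle=26 dir=S
  7. router=(2,2) cycle=29 dir=S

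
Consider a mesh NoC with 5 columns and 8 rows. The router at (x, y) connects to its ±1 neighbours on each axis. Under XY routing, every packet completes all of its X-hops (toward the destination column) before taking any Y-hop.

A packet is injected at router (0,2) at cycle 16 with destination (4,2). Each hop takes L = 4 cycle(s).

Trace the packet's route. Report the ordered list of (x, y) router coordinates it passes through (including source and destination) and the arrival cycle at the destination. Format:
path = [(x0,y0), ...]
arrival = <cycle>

path = [(0,2), (1,2), (2,2), (3,2), (4,2)]
arrival = 32

src (0,2)  cyc=16
E→(1,2)  cyc=20
E→(2,2)  cyc=24
E→(3,2)  cyc=28
E→(4,2)  cyc=32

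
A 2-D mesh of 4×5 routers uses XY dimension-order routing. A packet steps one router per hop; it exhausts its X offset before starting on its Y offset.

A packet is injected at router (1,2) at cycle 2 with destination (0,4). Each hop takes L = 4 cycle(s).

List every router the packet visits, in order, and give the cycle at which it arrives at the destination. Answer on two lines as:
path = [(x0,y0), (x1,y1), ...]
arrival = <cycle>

  0. router=(1,2) cycle=2 (inject)
  1. router=(0,2) cycle=6 dir=W
  2. router=(0,3) cycle=10 dir=N
  3. router=(0,4) cycle=14 dir=N

path = [(1,2), (0,2), (0,3), (0,4)]
arrival = 14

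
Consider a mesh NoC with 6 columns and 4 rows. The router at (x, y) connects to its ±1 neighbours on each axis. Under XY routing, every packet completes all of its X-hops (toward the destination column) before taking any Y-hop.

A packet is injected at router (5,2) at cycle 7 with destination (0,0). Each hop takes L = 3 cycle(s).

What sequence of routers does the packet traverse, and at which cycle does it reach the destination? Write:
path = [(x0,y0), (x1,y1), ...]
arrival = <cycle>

hop 0: (5,2) @ cyc 7
hop 1: (4,2) @ cyc 10  [W]
hop 2: (3,2) @ cyc 13  [W]
hop 3: (2,2) @ cyc 16  [W]
hop 4: (1,2) @ cyc 19  [W]
hop 5: (0,2) @ cyc 22  [W]
hop 6: (0,1) @ cyc 25  [S]
hop 7: (0,0) @ cyc 28  [S]

path = [(5,2), (4,2), (3,2), (2,2), (1,2), (0,2), (0,1), (0,0)]
arrival = 28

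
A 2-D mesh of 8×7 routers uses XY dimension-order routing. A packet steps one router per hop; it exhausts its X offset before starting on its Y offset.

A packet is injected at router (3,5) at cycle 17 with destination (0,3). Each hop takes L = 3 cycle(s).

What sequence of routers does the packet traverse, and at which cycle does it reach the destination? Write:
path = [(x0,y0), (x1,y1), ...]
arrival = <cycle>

path = [(3,5), (2,5), (1,5), (0,5), (0,4), (0,3)]
arrival = 32

  0. router=(3,5) cycle=17 (inject)
  1. router=(2,5) cycle=20 dir=W
  2. router=(1,5) cycle=23 dir=W
  3. router=(0,5) cycle=26 dir=W
  4. router=(0,4) cycle=29 dir=S
  5. router=(0,3) cycle=32 dir=S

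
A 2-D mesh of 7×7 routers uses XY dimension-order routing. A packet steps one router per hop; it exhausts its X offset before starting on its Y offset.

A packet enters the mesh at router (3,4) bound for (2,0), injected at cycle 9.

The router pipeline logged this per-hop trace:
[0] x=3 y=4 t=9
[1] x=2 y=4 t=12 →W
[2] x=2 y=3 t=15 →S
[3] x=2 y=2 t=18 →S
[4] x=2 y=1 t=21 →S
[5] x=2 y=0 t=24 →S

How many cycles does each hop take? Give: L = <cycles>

L = 3

From hop 0 (9) to hop 1 (12): +3 cycles.
One hop costs L cycles, so L = 3.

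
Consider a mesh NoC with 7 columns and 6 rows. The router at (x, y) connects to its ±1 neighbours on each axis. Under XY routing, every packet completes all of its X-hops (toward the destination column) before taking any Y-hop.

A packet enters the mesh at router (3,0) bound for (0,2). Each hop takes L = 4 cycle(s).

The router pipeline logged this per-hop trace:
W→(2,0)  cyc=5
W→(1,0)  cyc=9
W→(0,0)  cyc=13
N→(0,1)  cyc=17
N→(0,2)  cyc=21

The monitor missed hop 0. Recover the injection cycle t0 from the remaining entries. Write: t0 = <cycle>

cyc[1] = 5 and cyc[k] = t0 + k·L for every k.
So t0 = 5 − 1·4 = 1.

t0 = 1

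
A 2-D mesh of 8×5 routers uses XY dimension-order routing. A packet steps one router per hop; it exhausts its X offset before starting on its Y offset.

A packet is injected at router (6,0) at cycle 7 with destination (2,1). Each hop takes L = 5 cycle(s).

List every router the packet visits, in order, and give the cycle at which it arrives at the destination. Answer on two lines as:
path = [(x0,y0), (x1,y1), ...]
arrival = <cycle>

hop 0: (6,0) @ cyc 7
hop 1: (5,0) @ cyc 12  [W]
hop 2: (4,0) @ cyc 17  [W]
hop 3: (3,0) @ cyc 22  [W]
hop 4: (2,0) @ cyc 27  [W]
hop 5: (2,1) @ cyc 32  [N]

path = [(6,0), (5,0), (4,0), (3,0), (2,0), (2,1)]
arrival = 32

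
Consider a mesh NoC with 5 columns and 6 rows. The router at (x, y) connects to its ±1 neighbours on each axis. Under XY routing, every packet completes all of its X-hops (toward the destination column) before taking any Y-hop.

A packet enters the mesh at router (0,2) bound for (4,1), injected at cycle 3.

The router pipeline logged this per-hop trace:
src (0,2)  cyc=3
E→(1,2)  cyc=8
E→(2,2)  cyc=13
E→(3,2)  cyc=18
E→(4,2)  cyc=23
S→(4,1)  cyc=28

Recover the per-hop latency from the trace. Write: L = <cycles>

L = 5

From hop 0 (3) to hop 1 (8): +5 cycles.
One hop costs L cycles, so L = 5.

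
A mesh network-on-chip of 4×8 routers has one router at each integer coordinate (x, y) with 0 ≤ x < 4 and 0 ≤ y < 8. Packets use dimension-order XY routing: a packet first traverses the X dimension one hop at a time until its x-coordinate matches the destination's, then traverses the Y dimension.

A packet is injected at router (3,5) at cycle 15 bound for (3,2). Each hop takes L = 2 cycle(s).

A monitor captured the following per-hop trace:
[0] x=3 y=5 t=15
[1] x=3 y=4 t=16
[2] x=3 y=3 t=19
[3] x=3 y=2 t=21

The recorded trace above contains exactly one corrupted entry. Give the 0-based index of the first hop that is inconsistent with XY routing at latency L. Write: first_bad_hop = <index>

  1: Δx=+0 Δy=-1 Δt=1 [BAD: Δcyc=1≠L]

first_bad_hop = 1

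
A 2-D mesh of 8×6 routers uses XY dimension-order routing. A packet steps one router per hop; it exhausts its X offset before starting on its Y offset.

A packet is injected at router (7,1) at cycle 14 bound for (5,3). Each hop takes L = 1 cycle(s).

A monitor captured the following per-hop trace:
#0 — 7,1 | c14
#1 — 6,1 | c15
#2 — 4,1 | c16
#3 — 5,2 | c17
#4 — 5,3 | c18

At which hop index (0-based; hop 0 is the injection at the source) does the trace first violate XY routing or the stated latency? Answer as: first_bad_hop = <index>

  1: Δx=-1 Δy=+0 Δt=1 [ok]
  2: Δx=-2 Δy=+0 Δt=1 [BAD: non-unit step]

first_bad_hop = 2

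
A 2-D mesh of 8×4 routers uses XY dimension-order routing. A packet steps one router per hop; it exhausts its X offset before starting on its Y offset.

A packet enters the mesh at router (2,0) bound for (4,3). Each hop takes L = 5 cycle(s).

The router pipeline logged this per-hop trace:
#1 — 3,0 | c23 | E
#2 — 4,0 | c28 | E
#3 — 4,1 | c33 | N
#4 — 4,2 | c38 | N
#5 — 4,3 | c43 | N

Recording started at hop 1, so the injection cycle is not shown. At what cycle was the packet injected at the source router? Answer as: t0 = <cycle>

At hop 1 the cycle is 23; in general cyc_k = t0 + kL.
t0 = cyc[1] − L = 23 − 5 = 18.

t0 = 18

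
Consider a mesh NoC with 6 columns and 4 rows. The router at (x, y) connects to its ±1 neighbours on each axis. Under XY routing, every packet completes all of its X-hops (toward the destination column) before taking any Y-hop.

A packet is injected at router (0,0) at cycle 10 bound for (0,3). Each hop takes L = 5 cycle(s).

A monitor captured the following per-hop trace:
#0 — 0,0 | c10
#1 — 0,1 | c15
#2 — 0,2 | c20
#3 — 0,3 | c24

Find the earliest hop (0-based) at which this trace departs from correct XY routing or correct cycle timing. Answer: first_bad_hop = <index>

  1: Δx=+0 Δy=+1 Δt=5 [ok]
  2: Δx=+0 Δy=+1 Δt=5 [ok]
  3: Δx=+0 Δy=+1 Δt=4 [BAD: Δcyc=4≠L]

first_bad_hop = 3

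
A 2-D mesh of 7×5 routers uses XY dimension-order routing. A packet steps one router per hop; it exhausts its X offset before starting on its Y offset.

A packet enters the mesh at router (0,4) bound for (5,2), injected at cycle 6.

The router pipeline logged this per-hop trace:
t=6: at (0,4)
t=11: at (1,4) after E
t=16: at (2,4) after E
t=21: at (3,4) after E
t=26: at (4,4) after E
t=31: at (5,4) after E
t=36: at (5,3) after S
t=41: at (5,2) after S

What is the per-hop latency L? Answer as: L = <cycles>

L = 5

cyc[1] − cyc[0] = 11 − 6 = 5.
Each hop adds L, hence L = 5.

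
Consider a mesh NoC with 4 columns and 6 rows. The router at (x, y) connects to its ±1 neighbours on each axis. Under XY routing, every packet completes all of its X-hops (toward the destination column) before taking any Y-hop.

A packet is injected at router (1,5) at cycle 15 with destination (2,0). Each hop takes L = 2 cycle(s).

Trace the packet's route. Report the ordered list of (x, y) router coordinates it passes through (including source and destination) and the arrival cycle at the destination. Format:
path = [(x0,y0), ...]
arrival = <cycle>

src (1,5)  cyc=15
E→(2,5)  cyc=17
S→(2,4)  cyc=19
S→(2,3)  cyc=21
S→(2,2)  cyc=23
S→(2,1)  cyc=25
S→(2,0)  cyc=27

path = [(1,5), (2,5), (2,4), (2,3), (2,2), (2,1), (2,0)]
arrival = 27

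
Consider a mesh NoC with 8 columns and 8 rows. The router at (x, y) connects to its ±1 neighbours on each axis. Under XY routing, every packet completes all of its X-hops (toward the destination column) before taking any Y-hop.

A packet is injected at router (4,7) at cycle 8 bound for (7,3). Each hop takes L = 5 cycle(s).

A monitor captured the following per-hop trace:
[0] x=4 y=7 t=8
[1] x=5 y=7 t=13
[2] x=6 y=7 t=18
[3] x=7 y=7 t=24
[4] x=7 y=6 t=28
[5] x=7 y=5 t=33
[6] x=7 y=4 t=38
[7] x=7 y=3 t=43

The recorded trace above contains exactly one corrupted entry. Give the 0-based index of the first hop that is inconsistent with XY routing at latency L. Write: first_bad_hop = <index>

[1] (+1,+0) / 5c ⇒ ok
[2] (+1,+0) / 5c ⇒ ok
[3] (+1,+0) / 6c ⇒ BAD: Δcyc=6≠L

first_bad_hop = 3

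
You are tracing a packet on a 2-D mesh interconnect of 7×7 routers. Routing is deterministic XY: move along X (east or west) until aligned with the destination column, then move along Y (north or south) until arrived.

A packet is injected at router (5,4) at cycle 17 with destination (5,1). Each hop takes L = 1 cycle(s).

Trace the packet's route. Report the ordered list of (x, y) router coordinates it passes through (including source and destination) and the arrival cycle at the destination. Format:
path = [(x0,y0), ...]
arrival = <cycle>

src (5,4)  cyc=17
S→(5,3)  cyc=18
S→(5,2)  cyc=19
S→(5,1)  cyc=20

path = [(5,4), (5,3), (5,2), (5,1)]
arrival = 20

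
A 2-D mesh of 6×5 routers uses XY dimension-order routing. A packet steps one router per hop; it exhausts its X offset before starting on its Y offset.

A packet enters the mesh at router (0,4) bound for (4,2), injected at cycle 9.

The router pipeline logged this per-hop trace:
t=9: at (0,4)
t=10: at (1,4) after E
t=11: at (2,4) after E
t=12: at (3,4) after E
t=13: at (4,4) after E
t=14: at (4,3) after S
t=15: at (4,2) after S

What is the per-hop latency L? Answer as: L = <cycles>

L = 1

Between hops 0 and 1 the cycle counter advances 10 − 9 = 1.
Per-hop latency L = Δcyc = 1.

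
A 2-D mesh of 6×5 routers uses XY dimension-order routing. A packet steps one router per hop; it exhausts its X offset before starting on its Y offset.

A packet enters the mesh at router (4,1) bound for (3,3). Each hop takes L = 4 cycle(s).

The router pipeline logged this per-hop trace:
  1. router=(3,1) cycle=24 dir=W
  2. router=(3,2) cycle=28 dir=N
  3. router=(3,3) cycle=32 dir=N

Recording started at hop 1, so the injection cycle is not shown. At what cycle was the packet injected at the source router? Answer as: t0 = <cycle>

cyc[1] = 24 and cyc[k] = t0 + k·L for every k.
t0 = cyc[1] − L = 24 − 4 = 20.

t0 = 20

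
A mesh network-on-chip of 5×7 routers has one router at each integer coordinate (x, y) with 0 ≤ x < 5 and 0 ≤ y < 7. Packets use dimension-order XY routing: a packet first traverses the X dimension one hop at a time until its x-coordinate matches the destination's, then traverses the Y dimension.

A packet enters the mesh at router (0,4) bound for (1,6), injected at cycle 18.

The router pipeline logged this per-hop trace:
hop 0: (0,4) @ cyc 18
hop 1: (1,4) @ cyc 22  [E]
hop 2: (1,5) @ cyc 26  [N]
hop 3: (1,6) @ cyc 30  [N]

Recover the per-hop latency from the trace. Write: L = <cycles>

L = 4

cyc[1] − cyc[0] = 22 − 18 = 4.
Per-hop latency L = Δcyc = 4.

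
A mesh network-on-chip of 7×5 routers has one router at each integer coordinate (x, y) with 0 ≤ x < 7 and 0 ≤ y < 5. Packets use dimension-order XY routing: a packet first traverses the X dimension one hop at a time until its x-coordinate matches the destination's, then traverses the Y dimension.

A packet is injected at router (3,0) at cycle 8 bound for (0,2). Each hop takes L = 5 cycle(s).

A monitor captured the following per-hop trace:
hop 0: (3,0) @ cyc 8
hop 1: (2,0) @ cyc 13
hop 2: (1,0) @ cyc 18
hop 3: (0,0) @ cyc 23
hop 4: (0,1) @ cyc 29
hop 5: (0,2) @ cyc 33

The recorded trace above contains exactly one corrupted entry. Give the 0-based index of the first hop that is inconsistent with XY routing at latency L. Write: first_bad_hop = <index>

hop 1: step (-1,+0), +5 cyc — ok
hop 2: step (-1,+0), +5 cyc — ok
hop 3: step (-1,+0), +5 cyc — ok
hop 4: step (+0,+1), +6 cyc — BAD: Δcyc=6≠L

first_bad_hop = 4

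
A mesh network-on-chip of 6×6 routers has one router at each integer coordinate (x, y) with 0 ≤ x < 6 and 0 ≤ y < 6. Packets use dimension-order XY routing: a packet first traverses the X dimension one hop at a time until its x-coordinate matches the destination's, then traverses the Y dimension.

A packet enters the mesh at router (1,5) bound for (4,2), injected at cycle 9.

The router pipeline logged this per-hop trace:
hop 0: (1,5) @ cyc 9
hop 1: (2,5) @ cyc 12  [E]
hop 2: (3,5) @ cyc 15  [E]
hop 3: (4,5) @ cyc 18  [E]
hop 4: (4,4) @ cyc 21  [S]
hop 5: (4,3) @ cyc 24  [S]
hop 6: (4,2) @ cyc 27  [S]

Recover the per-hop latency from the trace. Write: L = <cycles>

From hop 0 (9) to hop 1 (12): +3 cycles.
Each hop adds L, hence L = 3.

L = 3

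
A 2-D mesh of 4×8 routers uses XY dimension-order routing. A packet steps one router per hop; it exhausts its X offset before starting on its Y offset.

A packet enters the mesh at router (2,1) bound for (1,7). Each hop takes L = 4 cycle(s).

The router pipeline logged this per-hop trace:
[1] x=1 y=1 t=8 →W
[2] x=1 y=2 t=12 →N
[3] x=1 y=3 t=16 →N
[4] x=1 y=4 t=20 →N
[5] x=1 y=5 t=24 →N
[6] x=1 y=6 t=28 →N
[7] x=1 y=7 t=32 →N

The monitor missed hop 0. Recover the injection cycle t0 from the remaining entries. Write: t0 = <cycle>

t0 = 4

cyc[1] = 8 and cyc[k] = t0 + k·L for every k.
t0 = cyc[1] − L = 8 − 4 = 4.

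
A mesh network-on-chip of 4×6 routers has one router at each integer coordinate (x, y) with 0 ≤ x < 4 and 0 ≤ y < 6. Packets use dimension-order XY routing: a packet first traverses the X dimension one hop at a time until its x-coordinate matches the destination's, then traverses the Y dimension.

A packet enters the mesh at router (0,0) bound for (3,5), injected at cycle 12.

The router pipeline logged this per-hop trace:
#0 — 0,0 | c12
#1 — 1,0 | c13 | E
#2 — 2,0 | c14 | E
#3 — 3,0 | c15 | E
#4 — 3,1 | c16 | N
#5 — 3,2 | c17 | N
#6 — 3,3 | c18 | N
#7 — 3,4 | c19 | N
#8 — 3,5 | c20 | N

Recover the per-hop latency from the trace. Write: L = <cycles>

Between hops 0 and 1 the cycle counter advances 13 − 12 = 1.
That increment is L by definition: L = 1.

L = 1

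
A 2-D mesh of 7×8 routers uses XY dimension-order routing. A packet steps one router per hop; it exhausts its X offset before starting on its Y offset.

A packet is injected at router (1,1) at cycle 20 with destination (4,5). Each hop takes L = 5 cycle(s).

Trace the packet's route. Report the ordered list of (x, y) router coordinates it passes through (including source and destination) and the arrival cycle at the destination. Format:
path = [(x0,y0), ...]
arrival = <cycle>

path = [(1,1), (2,1), (3,1), (4,1), (4,2), (4,3), (4,4), (4,5)]
arrival = 55

hop 0: (1,1) @ cyc 20
hop 1: (2,1) @ cyc 25  [E]
hop 2: (3,1) @ cyc 30  [E]
hop 3: (4,1) @ cyc 35  [E]
hop 4: (4,2) @ cyc 40  [N]
hop 5: (4,3) @ cyc 45  [N]
hop 6: (4,4) @ cyc 50  [N]
hop 7: (4,5) @ cyc 55  [N]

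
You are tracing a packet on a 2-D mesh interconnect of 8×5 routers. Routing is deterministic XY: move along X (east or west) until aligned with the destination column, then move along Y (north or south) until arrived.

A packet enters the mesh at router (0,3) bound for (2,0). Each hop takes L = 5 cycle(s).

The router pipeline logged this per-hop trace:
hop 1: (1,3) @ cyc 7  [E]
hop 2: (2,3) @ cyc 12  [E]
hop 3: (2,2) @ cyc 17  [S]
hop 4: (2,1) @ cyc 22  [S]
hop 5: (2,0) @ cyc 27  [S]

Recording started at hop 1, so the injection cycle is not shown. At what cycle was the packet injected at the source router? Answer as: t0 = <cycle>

The first recorded entry is hop 1 at cycle 7.
Subtract one hop: t0 = 7 − 5 = 2.

t0 = 2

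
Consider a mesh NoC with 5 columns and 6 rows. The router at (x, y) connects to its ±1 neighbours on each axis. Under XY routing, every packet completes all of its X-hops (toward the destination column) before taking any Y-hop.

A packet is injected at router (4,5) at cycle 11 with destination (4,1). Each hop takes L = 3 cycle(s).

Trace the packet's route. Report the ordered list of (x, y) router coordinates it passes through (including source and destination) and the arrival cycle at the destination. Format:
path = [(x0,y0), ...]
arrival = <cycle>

path = [(4,5), (4,4), (4,3), (4,2), (4,1)]
arrival = 23

hop 0: (4,5) @ cyc 11
hop 1: (4,4) @ cyc 14  [S]
hop 2: (4,3) @ cyc 17  [S]
hop 3: (4,2) @ cyc 20  [S]
hop 4: (4,1) @ cyc 23  [S]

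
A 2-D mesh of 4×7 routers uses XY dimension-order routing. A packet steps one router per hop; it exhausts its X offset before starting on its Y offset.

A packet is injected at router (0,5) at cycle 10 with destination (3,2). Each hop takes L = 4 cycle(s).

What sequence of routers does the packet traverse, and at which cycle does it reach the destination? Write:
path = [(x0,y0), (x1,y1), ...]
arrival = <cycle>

path = [(0,5), (1,5), (2,5), (3,5), (3,4), (3,3), (3,2)]
arrival = 34

  0. router=(0,5) cycle=10 (inject)
  1. router=(1,5) cycle=14 dir=E
  2. router=(2,5) cycle=18 dir=E
  3. router=(3,5) cycle=22 dir=E
  4. router=(3,4) cycle=26 dir=S
  5. router=(3,3) cycle=30 dir=S
  6. router=(3,2) cycle=34 dir=S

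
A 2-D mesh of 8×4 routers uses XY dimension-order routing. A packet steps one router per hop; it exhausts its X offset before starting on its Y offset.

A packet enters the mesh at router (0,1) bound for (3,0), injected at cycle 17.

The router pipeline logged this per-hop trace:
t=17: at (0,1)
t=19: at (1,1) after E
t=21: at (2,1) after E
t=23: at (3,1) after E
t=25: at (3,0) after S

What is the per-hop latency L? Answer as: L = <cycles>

cyc[1] − cyc[0] = 19 − 17 = 2.
That increment is L by definition: L = 2.

L = 2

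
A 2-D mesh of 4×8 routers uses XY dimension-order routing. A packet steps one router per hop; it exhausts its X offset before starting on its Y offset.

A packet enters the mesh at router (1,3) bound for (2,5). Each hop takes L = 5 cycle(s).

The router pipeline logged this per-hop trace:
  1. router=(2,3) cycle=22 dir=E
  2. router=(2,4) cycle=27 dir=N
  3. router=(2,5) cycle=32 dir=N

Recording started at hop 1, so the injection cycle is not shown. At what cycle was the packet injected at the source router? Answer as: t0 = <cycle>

t0 = 17

Hop 1 reached at cycle 22; hop k is at t0 + k·L.
t0 = cyc[1] − L = 22 − 5 = 17.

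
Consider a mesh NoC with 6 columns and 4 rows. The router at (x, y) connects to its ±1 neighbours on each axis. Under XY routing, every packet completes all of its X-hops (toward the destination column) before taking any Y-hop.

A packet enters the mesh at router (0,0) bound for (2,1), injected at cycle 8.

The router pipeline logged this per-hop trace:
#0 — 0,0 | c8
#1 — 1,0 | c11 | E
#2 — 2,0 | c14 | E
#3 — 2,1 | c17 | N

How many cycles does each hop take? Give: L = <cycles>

L = 3

Δcyc across hop 0→1: 11 − 8 = 3.
That increment is L by definition: L = 3.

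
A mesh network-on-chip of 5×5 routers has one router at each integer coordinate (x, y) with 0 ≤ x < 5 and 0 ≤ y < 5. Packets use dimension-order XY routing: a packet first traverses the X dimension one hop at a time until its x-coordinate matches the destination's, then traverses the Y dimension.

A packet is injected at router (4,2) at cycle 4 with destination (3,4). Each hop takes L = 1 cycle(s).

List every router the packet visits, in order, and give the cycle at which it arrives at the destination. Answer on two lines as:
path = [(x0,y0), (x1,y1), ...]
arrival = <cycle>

hop 0: (4,2) @ cyc 4
hop 1: (3,2) @ cyc 5  [W]
hop 2: (3,3) @ cyc 6  [N]
hop 3: (3,4) @ cyc 7  [N]

path = [(4,2), (3,2), (3,3), (3,4)]
arrival = 7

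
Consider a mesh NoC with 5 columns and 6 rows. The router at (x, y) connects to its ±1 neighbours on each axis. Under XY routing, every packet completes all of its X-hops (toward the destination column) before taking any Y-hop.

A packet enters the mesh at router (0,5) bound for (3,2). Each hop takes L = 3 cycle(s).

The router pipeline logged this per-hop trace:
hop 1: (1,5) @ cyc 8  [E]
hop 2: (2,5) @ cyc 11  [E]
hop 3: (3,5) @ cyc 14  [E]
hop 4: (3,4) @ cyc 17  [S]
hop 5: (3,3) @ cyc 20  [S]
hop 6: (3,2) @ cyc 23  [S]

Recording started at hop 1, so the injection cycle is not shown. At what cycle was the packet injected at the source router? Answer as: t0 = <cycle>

Hop 1 reached at cycle 8; hop k is at t0 + k·L.
Subtract one hop: t0 = 8 − 3 = 5.

t0 = 5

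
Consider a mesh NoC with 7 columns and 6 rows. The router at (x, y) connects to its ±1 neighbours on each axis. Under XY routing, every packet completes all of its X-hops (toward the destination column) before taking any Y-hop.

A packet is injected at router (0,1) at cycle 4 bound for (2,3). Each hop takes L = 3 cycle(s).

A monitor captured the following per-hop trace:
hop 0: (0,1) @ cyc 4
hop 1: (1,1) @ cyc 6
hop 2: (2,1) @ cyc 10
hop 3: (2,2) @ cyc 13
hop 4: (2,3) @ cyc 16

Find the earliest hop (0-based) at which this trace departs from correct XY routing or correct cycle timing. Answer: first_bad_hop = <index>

first_bad_hop = 1

check 1→ d=(1,0) cyc+2: BAD: Δcyc=2≠L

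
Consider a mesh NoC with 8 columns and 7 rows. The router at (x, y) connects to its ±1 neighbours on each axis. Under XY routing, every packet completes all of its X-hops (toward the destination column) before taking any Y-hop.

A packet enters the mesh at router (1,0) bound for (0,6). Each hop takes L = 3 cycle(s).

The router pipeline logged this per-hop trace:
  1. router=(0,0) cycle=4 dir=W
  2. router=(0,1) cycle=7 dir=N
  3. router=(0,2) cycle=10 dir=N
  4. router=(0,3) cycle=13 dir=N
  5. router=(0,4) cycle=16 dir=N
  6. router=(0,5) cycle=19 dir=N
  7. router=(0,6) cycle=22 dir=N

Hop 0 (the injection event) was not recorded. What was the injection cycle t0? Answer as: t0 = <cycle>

The first recorded entry is hop 1 at cycle 4.
Therefore t0 = 4 − L = 1.

t0 = 1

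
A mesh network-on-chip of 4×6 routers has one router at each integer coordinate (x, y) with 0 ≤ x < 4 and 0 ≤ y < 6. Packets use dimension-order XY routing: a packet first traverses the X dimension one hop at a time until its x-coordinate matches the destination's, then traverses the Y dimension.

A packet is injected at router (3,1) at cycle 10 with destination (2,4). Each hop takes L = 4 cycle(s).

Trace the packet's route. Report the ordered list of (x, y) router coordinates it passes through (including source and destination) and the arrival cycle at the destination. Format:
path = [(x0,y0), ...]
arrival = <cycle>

path = [(3,1), (2,1), (2,2), (2,3), (2,4)]
arrival = 26

#0 — 3,1 | c10
#1 — 2,1 | c14 | W
#2 — 2,2 | c18 | N
#3 — 2,3 | c22 | N
#4 — 2,4 | c26 | N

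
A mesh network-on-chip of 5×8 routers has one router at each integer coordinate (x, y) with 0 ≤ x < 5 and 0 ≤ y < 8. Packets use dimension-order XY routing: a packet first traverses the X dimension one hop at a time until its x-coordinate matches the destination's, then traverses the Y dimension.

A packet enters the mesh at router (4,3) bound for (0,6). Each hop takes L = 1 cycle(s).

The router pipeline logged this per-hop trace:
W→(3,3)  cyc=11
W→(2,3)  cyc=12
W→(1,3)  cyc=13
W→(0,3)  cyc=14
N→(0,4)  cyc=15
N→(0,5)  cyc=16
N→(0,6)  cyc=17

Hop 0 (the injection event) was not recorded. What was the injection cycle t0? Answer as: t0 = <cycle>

At hop 1 the cycle is 11; in general cyc_k = t0 + kL.
So t0 = 11 − 1·1 = 10.

t0 = 10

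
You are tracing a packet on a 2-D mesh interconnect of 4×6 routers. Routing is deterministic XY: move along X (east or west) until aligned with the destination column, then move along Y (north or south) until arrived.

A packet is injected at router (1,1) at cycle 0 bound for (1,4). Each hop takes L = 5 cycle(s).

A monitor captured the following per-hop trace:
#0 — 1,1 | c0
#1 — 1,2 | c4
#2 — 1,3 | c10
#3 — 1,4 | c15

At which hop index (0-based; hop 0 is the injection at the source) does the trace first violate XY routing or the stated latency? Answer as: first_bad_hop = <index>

first_bad_hop = 1

[1] (+0,+1) / 4c ⇒ BAD: Δcyc=4≠L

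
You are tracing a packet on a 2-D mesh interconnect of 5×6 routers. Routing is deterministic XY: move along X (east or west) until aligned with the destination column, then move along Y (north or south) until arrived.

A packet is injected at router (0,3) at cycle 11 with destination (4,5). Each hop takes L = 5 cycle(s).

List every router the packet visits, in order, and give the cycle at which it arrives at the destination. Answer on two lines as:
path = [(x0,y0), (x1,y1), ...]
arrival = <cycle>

path = [(0,3), (1,3), (2,3), (3,3), (4,3), (4,4), (4,5)]
arrival = 41

t=11: at (0,3)
t=16: at (1,3) after E
t=21: at (2,3) after E
t=26: at (3,3) after E
t=31: at (4,3) after E
t=36: at (4,4) after N
t=41: at (4,5) after N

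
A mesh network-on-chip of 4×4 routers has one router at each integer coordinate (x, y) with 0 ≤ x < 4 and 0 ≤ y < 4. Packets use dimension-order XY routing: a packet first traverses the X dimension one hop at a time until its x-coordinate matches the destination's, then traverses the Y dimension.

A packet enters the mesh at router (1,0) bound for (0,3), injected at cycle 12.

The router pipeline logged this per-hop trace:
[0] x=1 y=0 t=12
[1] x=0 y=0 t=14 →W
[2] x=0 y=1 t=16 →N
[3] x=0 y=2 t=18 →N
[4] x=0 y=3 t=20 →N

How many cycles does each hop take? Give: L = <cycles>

cyc[1] − cyc[0] = 14 − 12 = 2.
Each hop adds L, hence L = 2.

L = 2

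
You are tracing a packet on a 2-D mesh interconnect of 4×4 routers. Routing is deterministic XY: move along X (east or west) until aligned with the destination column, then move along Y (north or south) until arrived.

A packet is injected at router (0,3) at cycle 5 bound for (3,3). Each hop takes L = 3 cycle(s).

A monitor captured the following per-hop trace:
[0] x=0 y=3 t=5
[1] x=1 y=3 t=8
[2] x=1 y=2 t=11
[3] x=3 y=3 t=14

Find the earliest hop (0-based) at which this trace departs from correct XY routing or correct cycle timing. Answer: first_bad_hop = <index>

[1] (+1,+0) / 3c ⇒ ok
[2] (+0,-1) / 3c ⇒ BAD: Y-move but x=1≠3

first_bad_hop = 2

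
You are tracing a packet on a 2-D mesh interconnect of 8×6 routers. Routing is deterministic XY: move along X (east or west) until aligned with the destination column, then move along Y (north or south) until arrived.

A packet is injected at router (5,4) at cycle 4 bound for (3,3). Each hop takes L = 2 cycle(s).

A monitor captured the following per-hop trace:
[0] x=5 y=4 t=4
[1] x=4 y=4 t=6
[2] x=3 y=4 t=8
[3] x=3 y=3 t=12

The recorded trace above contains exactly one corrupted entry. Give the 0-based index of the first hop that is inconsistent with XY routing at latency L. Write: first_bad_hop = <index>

check 1→ d=(-1,0) cyc+2: ok
check 2→ d=(-1,0) cyc+2: ok
check 3→ d=(0,-1) cyc+4: BAD: Δcyc=4≠L

first_bad_hop = 3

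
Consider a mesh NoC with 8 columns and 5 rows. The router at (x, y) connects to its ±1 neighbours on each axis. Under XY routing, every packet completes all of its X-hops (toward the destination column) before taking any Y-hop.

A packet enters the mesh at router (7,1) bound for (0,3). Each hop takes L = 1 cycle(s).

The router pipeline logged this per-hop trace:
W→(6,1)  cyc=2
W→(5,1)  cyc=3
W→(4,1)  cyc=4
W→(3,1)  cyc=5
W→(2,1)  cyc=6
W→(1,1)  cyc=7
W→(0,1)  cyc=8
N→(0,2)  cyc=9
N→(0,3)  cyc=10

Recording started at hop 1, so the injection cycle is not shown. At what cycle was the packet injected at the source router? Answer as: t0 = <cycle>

t0 = 1

Hop 1 reached at cycle 2; hop k is at t0 + k·L.
So t0 = 2 − 1·1 = 1.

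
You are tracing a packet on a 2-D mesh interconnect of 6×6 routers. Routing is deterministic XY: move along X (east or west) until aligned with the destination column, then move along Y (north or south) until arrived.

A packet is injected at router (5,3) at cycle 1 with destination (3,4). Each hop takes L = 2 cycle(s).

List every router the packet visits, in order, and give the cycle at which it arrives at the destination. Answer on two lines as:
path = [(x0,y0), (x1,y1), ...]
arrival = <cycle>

  0. router=(5,3) cycle=1 (inject)
  1. router=(4,3) cycle=3 dir=W
  2. router=(3,3) cycle=5 dir=W
  3. router=(3,4) cycle=7 dir=N

path = [(5,3), (4,3), (3,3), (3,4)]
arrival = 7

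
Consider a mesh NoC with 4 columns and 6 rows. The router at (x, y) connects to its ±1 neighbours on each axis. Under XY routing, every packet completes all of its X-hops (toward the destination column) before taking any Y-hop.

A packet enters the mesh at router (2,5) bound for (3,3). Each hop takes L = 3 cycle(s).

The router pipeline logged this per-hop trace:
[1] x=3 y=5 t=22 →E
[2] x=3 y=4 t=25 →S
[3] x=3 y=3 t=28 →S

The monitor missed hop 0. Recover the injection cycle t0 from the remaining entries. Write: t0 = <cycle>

The first recorded entry is hop 1 at cycle 22.
t0 = cyc[1] − L = 22 − 3 = 19.

t0 = 19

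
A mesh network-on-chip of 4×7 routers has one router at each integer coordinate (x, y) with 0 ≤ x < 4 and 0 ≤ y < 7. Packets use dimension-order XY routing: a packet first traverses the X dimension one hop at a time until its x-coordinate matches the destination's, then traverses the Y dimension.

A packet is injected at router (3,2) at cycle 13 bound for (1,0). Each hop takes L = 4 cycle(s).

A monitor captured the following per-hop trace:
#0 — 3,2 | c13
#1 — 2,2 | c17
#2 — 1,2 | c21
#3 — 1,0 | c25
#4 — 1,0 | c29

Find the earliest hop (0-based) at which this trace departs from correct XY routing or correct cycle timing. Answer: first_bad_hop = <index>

first_bad_hop = 3

check 1→ d=(-1,0) cyc+4: ok
check 2→ d=(-1,0) cyc+4: ok
check 3→ d=(0,-2) cyc+4: BAD: non-unit step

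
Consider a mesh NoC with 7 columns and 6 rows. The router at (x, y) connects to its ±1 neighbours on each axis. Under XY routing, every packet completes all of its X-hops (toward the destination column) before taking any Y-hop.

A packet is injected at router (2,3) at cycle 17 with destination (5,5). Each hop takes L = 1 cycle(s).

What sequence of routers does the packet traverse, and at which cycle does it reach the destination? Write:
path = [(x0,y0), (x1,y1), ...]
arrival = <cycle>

t=17: at (2,3)
t=18: at (3,3) after E
t=19: at (4,3) after E
t=20: at (5,3) after E
t=21: at (5,4) after N
t=22: at (5,5) after N

path = [(2,3), (3,3), (4,3), (5,3), (5,4), (5,5)]
arrival = 22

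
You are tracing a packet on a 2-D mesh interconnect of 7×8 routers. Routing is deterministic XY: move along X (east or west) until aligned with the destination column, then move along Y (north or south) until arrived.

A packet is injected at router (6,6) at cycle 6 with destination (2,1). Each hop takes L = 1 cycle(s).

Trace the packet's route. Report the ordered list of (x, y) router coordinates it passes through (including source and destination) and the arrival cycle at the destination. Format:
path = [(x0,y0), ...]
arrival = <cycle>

[0] x=6 y=6 t=6
[1] x=5 y=6 t=7 →W
[2] x=4 y=6 t=8 →W
[3] x=3 y=6 t=9 →W
[4] x=2 y=6 t=10 →W
[5] x=2 y=5 t=11 →S
[6] x=2 y=4 t=12 →S
[7] x=2 y=3 t=13 →S
[8] x=2 y=2 t=14 →S
[9] x=2 y=1 t=15 →S

path = [(6,6), (5,6), (4,6), (3,6), (2,6), (2,5), (2,4), (2,3), (2,2), (2,1)]
arrival = 15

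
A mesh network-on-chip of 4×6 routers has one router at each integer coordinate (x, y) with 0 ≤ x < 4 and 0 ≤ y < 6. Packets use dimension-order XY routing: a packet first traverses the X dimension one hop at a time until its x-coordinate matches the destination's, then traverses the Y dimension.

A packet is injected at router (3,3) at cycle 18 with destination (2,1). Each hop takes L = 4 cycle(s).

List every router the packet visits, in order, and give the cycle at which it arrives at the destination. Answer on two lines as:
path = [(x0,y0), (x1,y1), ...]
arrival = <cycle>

path = [(3,3), (2,3), (2,2), (2,1)]
arrival = 30

hop 0: (3,3) @ cyc 18
hop 1: (2,3) @ cyc 22  [W]
hop 2: (2,2) @ cyc 26  [S]
hop 3: (2,1) @ cyc 30  [S]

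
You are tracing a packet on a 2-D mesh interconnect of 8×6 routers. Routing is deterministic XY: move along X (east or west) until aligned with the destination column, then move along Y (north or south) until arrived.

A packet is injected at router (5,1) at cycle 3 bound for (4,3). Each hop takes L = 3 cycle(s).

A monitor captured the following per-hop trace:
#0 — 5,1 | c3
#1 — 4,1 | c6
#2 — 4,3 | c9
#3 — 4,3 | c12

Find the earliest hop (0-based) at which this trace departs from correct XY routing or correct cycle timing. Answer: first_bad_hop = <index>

first_bad_hop = 2

  1: Δx=-1 Δy=+0 Δt=3 [ok]
  2: Δx=+0 Δy=+2 Δt=3 [BAD: non-unit step]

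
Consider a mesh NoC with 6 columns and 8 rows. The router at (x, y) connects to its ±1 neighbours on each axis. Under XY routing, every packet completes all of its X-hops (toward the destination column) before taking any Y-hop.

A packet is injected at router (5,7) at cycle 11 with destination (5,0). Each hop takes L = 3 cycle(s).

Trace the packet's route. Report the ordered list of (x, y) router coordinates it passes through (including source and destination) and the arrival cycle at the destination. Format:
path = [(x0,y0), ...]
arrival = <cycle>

hop 0: (5,7) @ cyc 11
hop 1: (5,6) @ cyc 14  [S]
hop 2: (5,5) @ cyc 17  [S]
hop 3: (5,4) @ cyc 20  [S]
hop 4: (5,3) @ cyc 23  [S]
hop 5: (5,2) @ cyc 26  [S]
hop 6: (5,1) @ cyc 29  [S]
hop 7: (5,0) @ cyc 32  [S]

path = [(5,7), (5,6), (5,5), (5,4), (5,3), (5,2), (5,1), (5,0)]
arrival = 32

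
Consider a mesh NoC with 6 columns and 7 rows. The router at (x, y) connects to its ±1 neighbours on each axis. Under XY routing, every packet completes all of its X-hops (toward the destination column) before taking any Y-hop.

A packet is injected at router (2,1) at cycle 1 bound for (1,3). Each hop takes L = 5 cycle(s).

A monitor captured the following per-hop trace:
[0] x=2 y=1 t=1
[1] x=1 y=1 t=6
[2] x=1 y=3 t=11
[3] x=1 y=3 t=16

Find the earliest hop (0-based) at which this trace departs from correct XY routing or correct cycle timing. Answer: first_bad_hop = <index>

first_bad_hop = 2

  1: Δx=-1 Δy=+0 Δt=5 [ok]
  2: Δx=+0 Δy=+2 Δt=5 [BAD: non-unit step]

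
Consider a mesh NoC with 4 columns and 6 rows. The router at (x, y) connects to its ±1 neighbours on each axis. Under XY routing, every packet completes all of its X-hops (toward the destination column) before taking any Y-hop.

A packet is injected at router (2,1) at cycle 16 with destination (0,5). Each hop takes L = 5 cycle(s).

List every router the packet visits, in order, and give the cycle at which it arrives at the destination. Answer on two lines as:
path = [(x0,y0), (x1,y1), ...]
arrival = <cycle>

path = [(2,1), (1,1), (0,1), (0,2), (0,3), (0,4), (0,5)]
arrival = 46

hop 0: (2,1) @ cyc 16
hop 1: (1,1) @ cyc 21  [W]
hop 2: (0,1) @ cyc 26  [W]
hop 3: (0,2) @ cyc 31  [N]
hop 4: (0,3) @ cyc 36  [N]
hop 5: (0,4) @ cyc 41  [N]
hop 6: (0,5) @ cyc 46  [N]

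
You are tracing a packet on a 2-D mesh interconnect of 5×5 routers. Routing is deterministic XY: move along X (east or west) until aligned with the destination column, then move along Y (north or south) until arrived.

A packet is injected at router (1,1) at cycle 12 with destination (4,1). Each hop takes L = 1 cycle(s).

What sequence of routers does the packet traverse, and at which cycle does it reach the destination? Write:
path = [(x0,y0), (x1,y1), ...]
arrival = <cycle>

path = [(1,1), (2,1), (3,1), (4,1)]
arrival = 15

src (1,1)  cyc=12
E→(2,1)  cyc=13
E→(3,1)  cyc=14
E→(4,1)  cyc=15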